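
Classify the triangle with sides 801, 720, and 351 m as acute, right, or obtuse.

Compare the square of the longest side to the sum of squares of the other two: 351² + 720² = 641601 = 801².

right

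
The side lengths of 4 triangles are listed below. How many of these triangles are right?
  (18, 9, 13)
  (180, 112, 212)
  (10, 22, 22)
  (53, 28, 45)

2

(18,9,13): 9²+13² = 250 < 324 = 18² → obtuse
(180,112,212): 112²+180² = 44944 = 212² → right
(10,22,22): 10²+22² = 584 > 484 = 22² → acute
(53,28,45): 28²+45² = 2809 = 53² → right
2 of the 4 are right.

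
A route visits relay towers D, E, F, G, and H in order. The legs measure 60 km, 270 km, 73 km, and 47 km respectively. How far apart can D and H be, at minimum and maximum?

The maximum is all hops collinear in one direction: 60 + 270 + 73 + 47 = 450.
The longest hop is 270; the others sum to 180. Folding the others back against it leaves at least 270 − 180 = 90.

90 ≤ DH ≤ 450 km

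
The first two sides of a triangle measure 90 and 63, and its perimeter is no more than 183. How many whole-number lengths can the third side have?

Triangle inequality: 27 < x < 153. Perimeter ≤ 183 gives x ≤ 183 − 90 − 63 = 30.
So 27 < x ≤ 30; integers 28 through 30: 3 values.

3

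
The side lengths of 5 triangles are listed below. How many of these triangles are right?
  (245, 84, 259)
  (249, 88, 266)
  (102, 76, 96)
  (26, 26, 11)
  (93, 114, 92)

(245,84,259): 84²+245² = 67081 = 259² → right
(249,88,266): 88²+249² = 69745 < 70756 = 266² → obtuse
(102,76,96): 76²+96² = 14992 > 10404 = 102² → acute
(26,26,11): 11²+26² = 797 > 676 = 26² → acute
(93,114,92): 92²+93² = 17113 > 12996 = 114² → acute
1 of the 5 is right.

1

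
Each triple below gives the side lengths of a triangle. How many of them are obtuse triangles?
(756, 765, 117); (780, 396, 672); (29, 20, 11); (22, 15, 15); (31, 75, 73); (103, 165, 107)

(756,765,117): 117²+756² = 585225 = 765² → right
(780,396,672): 396²+672² = 608400 = 780² → right
(29,20,11): 11²+20² = 521 < 841 = 29² → obtuse
(22,15,15): 15²+15² = 450 < 484 = 22² → obtuse
(31,75,73): 31²+73² = 6290 > 5625 = 75² → acute
(103,165,107): 103²+107² = 22058 < 27225 = 165² → obtuse
3 of the 6 are obtuse.

3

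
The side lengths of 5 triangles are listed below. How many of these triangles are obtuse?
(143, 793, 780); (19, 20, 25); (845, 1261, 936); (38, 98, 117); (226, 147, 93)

2

(143,793,780): 143²+780² = 628849 = 793² → right
(19,20,25): 19²+20² = 761 > 625 = 25² → acute
(845,1261,936): 845²+936² = 1590121 = 1261² → right
(38,98,117): 38²+98² = 11048 < 13689 = 117² → obtuse
(226,147,93): 93²+147² = 30258 < 51076 = 226² → obtuse
2 of the 5 are obtuse.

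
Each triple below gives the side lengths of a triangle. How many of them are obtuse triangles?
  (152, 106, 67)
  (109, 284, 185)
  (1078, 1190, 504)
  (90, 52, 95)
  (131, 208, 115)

3

(152,106,67): 67²+106² = 15725 < 23104 = 152² → obtuse
(109,284,185): 109²+185² = 46106 < 80656 = 284² → obtuse
(1078,1190,504): 504²+1078² = 1416100 = 1190² → right
(90,52,95): 52²+90² = 10804 > 9025 = 95² → acute
(131,208,115): 115²+131² = 30386 < 43264 = 208² → obtuse
3 of the 5 are obtuse.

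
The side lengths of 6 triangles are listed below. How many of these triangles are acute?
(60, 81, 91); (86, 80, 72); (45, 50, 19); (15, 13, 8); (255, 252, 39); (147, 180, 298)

(60,81,91): 60²+81² = 10161 > 8281 = 91² → acute
(86,80,72): 72²+80² = 11584 > 7396 = 86² → acute
(45,50,19): 19²+45² = 2386 < 2500 = 50² → obtuse
(15,13,8): 8²+13² = 233 > 225 = 15² → acute
(255,252,39): 39²+252² = 65025 = 255² → right
(147,180,298): 147²+180² = 54009 < 88804 = 298² → obtuse
3 of the 6 are acute.

3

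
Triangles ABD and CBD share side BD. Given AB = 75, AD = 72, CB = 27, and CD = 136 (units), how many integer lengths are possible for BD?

From triangle ABD: 3 < BD < 147.
From triangle CBD: 109 < BD < 163.
Intersection: 109 < BD < 147, so integers 110 through 146: 37 values.

37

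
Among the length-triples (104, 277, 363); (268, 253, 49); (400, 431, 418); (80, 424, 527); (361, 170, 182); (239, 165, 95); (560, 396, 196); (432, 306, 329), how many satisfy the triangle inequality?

6

(104,277,363): 104+277 > 363 → valid
(49,253,268): 49+253 > 268 → valid
(400,418,431): 400+418 > 431 → valid
(80,424,527): 80+424 ≤ 527 → not valid
(170,182,361): 170+182 ≤ 361 → not valid
(95,165,239): 95+165 > 239 → valid
(196,396,560): 196+396 > 560 → valid
(306,329,432): 306+329 > 432 → valid
6 of the 8 triples form a triangle.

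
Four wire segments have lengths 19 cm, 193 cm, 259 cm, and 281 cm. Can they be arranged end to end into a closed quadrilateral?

A quadrilateral exists iff every side is shorter than the sum of the others — equivalently, the longest side is less than the sum of the rest.
Longest side 281 < 471 (sum of the remaining 3), so yes.

Yes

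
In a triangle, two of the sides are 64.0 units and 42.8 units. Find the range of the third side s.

By the triangle inequality, s must be less than 64.0 + 42.8 = 106.8 and greater than |64.0 − 42.8| = 21.2.

21.2 < s < 106.8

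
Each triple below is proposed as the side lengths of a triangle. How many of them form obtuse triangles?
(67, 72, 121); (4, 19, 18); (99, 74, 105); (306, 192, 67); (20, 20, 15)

2

(67,72,121): 67²+72² = 9673 < 14641 = 121² → obtuse
(4,19,18): 4²+18² = 340 < 361 = 19² → obtuse
(99,74,105): 74²+99² = 15277 > 11025 = 105² → acute
(306,192,67): 67+192 ≤ 306, not a triangle
(20,20,15): 15²+20² = 625 > 400 = 20² → acute
2 of the 5 are obtuse.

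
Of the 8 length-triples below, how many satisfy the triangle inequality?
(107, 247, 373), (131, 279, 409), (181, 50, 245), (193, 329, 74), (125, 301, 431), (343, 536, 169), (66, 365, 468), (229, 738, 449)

1

(107,247,373): 107+247 ≤ 373 → not valid
(131,279,409): 131+279 > 409 → valid
(50,181,245): 50+181 ≤ 245 → not valid
(74,193,329): 74+193 ≤ 329 → not valid
(125,301,431): 125+301 ≤ 431 → not valid
(169,343,536): 169+343 ≤ 536 → not valid
(66,365,468): 66+365 ≤ 468 → not valid
(229,449,738): 229+449 ≤ 738 → not valid
1 of the 8 triples forms a triangle.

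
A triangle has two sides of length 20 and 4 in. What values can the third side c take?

16 < c < 24 (in)

By the triangle inequality, c must be less than 20 + 4 = 24 and greater than |20 − 4| = 16.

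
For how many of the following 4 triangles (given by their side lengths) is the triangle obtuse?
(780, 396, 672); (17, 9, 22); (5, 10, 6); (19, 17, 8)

(780,396,672): 396²+672² = 608400 = 780² → right
(17,9,22): 9²+17² = 370 < 484 = 22² → obtuse
(5,10,6): 5²+6² = 61 < 100 = 10² → obtuse
(19,17,8): 8²+17² = 353 < 361 = 19² → obtuse
3 of the 4 are obtuse.

3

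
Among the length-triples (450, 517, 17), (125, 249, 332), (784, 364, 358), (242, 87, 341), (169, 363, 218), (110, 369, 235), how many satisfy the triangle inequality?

2

(17,450,517): 17+450 ≤ 517 → not valid
(125,249,332): 125+249 > 332 → valid
(358,364,784): 358+364 ≤ 784 → not valid
(87,242,341): 87+242 ≤ 341 → not valid
(169,218,363): 169+218 > 363 → valid
(110,235,369): 110+235 ≤ 369 → not valid
2 of the 6 triples form a triangle.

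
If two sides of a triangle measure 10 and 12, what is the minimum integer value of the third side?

The third side must be strictly greater than |10 − 12| = 2.
The smallest integer above 2 is 3.

3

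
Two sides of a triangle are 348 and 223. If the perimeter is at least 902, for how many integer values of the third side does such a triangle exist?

240

Triangle inequality: 125 < x < 571. Perimeter ≥ 902 gives x ≥ 902 − 348 − 223 = 331.
So 331 ≤ x < 571; integers 331 through 570: 240 values.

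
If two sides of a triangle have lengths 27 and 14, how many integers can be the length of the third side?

27

The third side lies in the open interval (13, 41).
Integers from 14 to 40 inclusive: 40 − 14 + 1 = 27.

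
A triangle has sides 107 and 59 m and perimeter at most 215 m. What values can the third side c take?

Triangle inequality alone gives 48 < c < 166.
The perimeter condition gives c ≤ 215 − 107 − 59 = 49.
Intersecting the two: 48 < c ≤ 49.

48 < c ≤ 49 m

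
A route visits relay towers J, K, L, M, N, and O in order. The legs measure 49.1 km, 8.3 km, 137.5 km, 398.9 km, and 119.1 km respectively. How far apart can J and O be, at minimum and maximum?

The maximum is all hops collinear in one direction: 49.1 + 8.3 + 137.5 + 398.9 + 119.1 = 712.9.
The longest hop is 398.9; the others sum to 314.0. Folding the others back against it leaves at least 398.9 − 314.0 = 84.9.

84.9 ≤ JO ≤ 712.9 km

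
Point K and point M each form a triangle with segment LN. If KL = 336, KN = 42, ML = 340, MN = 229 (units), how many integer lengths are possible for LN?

83

From triangle KLN: 294 < LN < 378.
From triangle MLN: 111 < LN < 569.
Intersection: 294 < LN < 378, so integers 295 through 377: 83 values.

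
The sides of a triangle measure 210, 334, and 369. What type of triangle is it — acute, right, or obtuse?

Compare the square of the longest side to the sum of squares of the other two: 210² + 334² = 155656 > 136161 = 369².

acute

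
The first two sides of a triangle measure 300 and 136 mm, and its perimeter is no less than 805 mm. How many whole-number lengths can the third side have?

67

Triangle inequality: 164 < x < 436. Perimeter ≥ 805 gives x ≥ 805 − 300 − 136 = 369.
So 369 ≤ x < 436; integers 369 through 435: 67 values.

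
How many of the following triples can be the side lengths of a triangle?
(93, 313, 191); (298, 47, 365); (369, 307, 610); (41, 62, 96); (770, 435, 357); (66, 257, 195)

(93,191,313): 93+191 ≤ 313 → not valid
(47,298,365): 47+298 ≤ 365 → not valid
(307,369,610): 307+369 > 610 → valid
(41,62,96): 41+62 > 96 → valid
(357,435,770): 357+435 > 770 → valid
(66,195,257): 66+195 > 257 → valid
4 of the 6 triples form a triangle.

4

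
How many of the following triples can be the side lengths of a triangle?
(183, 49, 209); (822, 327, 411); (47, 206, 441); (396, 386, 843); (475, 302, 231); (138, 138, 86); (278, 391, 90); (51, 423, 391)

4

(49,183,209): 49+183 > 209 → valid
(327,411,822): 327+411 ≤ 822 → not valid
(47,206,441): 47+206 ≤ 441 → not valid
(386,396,843): 386+396 ≤ 843 → not valid
(231,302,475): 231+302 > 475 → valid
(86,138,138): 86+138 > 138 → valid
(90,278,391): 90+278 ≤ 391 → not valid
(51,391,423): 51+391 > 423 → valid
4 of the 8 triples form a triangle.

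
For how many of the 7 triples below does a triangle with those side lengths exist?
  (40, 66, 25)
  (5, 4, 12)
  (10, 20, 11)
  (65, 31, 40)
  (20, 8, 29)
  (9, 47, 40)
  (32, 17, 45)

(25,40,66): 25+40 ≤ 66 → not valid
(4,5,12): 4+5 ≤ 12 → not valid
(10,11,20): 10+11 > 20 → valid
(31,40,65): 31+40 > 65 → valid
(8,20,29): 8+20 ≤ 29 → not valid
(9,40,47): 9+40 > 47 → valid
(17,32,45): 17+32 > 45 → valid
4 of the 7 triples form a triangle.

4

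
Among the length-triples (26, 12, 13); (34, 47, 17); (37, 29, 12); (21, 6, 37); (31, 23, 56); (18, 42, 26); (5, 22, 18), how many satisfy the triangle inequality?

(12,13,26): 12+13 ≤ 26 → not valid
(17,34,47): 17+34 > 47 → valid
(12,29,37): 12+29 > 37 → valid
(6,21,37): 6+21 ≤ 37 → not valid
(23,31,56): 23+31 ≤ 56 → not valid
(18,26,42): 18+26 > 42 → valid
(5,18,22): 5+18 > 22 → valid
4 of the 7 triples form a triangle.

4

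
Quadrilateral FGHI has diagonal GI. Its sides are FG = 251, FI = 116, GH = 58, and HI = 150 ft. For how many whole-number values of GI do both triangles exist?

72

From triangle FGI: 135 < GI < 367.
From triangle HGI: 92 < GI < 208.
Intersection: 135 < GI < 208, so integers 136 through 207: 72 values.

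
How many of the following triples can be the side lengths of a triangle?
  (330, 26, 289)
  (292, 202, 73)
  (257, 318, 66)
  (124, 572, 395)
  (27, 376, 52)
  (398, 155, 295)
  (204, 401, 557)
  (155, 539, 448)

4

(26,289,330): 26+289 ≤ 330 → not valid
(73,202,292): 73+202 ≤ 292 → not valid
(66,257,318): 66+257 > 318 → valid
(124,395,572): 124+395 ≤ 572 → not valid
(27,52,376): 27+52 ≤ 376 → not valid
(155,295,398): 155+295 > 398 → valid
(204,401,557): 204+401 > 557 → valid
(155,448,539): 155+448 > 539 → valid
4 of the 8 triples form a triangle.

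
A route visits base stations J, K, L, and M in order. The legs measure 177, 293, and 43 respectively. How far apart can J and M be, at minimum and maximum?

The maximum is all hops collinear in one direction: 177 + 293 + 43 = 513.
The longest hop is 293; the others sum to 220. Folding the others back against it leaves at least 293 − 220 = 73.

73 ≤ JM ≤ 513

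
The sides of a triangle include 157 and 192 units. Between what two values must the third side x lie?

35 < x < 349

By the triangle inequality, x must be less than 157 + 192 = 349 and greater than |157 − 192| = 35.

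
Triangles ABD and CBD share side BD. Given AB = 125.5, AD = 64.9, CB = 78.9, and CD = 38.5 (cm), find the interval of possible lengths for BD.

From triangle ABD: |125.5 − 64.9| < BD < 125.5 + 64.9, i.e. 60.6 < BD < 190.4.
From triangle CBD: 40.4 < BD < 117.4.
Both must hold, so BD lies in the intersection.

60.6 < BD < 117.4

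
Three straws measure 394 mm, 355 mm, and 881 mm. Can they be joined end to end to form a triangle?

No

The longest side is 881, but the other two sum to only 749.
749 < 881, so the triangle inequality fails.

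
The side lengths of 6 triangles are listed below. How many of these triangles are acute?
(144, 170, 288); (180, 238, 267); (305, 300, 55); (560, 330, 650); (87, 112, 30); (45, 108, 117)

(144,170,288): 144²+170² = 49636 < 82944 = 288² → obtuse
(180,238,267): 180²+238² = 89044 > 71289 = 267² → acute
(305,300,55): 55²+300² = 93025 = 305² → right
(560,330,650): 330²+560² = 422500 = 650² → right
(87,112,30): 30²+87² = 8469 < 12544 = 112² → obtuse
(45,108,117): 45²+108² = 13689 = 117² → right
1 of the 6 is acute.

1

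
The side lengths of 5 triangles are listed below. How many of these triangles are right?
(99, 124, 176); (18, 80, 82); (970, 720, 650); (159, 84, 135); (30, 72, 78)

4

(99,124,176): 99²+124² = 25177 < 30976 = 176² → obtuse
(18,80,82): 18²+80² = 6724 = 82² → right
(970,720,650): 650²+720² = 940900 = 970² → right
(159,84,135): 84²+135² = 25281 = 159² → right
(30,72,78): 30²+72² = 6084 = 78² → right
4 of the 5 are right.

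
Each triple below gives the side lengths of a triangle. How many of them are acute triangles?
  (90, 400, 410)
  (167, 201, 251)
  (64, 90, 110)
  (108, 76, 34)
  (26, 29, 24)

(90,400,410): 90²+400² = 168100 = 410² → right
(167,201,251): 167²+201² = 68290 > 63001 = 251² → acute
(64,90,110): 64²+90² = 12196 > 12100 = 110² → acute
(108,76,34): 34²+76² = 6932 < 11664 = 108² → obtuse
(26,29,24): 24²+26² = 1252 > 841 = 29² → acute
3 of the 5 are acute.

3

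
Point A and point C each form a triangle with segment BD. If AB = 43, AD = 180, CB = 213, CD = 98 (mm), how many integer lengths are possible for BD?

85

From triangle ABD: 137 < BD < 223.
From triangle CBD: 115 < BD < 311.
Intersection: 137 < BD < 223, so integers 138 through 222: 85 values.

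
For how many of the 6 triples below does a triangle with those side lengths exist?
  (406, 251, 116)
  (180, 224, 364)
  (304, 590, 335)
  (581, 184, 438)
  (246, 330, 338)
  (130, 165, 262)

5

(116,251,406): 116+251 ≤ 406 → not valid
(180,224,364): 180+224 > 364 → valid
(304,335,590): 304+335 > 590 → valid
(184,438,581): 184+438 > 581 → valid
(246,330,338): 246+330 > 338 → valid
(130,165,262): 130+165 > 262 → valid
5 of the 6 triples form a triangle.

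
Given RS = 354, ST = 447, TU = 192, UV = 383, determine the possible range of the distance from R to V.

0 ≤ RV ≤ 1376

The maximum is all hops collinear in one direction: 354 + 447 + 192 + 383 = 1376.
The longest hop is 447; the others sum to 929. Since 447 ≤ 929, the path can fold back on itself completely, so the minimum distance is 0.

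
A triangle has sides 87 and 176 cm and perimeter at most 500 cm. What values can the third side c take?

89 < c ≤ 237

Triangle inequality alone gives 89 < c < 263.
The perimeter condition gives c ≤ 500 − 87 − 176 = 237.
Intersecting the two: 89 < c ≤ 237.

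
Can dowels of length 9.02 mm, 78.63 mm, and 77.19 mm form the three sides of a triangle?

Yes

The longest side is 78.63, and the other two sum to 86.21.
Since 86.21 > 78.63, the triangle inequality holds.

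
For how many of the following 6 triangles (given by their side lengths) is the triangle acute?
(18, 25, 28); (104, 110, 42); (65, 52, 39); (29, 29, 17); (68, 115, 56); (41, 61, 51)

(18,25,28): 18²+25² = 949 > 784 = 28² → acute
(104,110,42): 42²+104² = 12580 > 12100 = 110² → acute
(65,52,39): 39²+52² = 4225 = 65² → right
(29,29,17): 17²+29² = 1130 > 841 = 29² → acute
(68,115,56): 56²+68² = 7760 < 13225 = 115² → obtuse
(41,61,51): 41²+51² = 4282 > 3721 = 61² → acute
4 of the 6 are acute.

4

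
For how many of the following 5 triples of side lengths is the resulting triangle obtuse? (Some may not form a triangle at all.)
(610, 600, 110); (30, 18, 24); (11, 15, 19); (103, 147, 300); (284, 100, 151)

(610,600,110): 110²+600² = 372100 = 610² → right
(30,18,24): 18²+24² = 900 = 30² → right
(11,15,19): 11²+15² = 346 < 361 = 19² → obtuse
(103,147,300): 103+147 ≤ 300, not a triangle
(284,100,151): 100+151 ≤ 284, not a triangle
1 of the 5 is obtuse.

1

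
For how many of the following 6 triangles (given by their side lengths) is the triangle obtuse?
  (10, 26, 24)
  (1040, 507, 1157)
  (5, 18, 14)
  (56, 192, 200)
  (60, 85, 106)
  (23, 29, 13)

3

(10,26,24): 10²+24² = 676 = 26² → right
(1040,507,1157): 507²+1040² = 1338649 = 1157² → right
(5,18,14): 5²+14² = 221 < 324 = 18² → obtuse
(56,192,200): 56²+192² = 40000 = 200² → right
(60,85,106): 60²+85² = 10825 < 11236 = 106² → obtuse
(23,29,13): 13²+23² = 698 < 841 = 29² → obtuse
3 of the 6 are obtuse.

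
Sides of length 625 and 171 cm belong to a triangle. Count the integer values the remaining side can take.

341

The third side lies in the open interval (454, 796).
Integers from 455 to 795 inclusive: 795 − 455 + 1 = 341.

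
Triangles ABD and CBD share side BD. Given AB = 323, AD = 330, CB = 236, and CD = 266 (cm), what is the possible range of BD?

From triangle ABD: |323 − 330| < BD < 323 + 330, i.e. 7 < BD < 653.
From triangle CBD: 30 < BD < 502.
Both must hold, so BD lies in the intersection.

30 < BD < 502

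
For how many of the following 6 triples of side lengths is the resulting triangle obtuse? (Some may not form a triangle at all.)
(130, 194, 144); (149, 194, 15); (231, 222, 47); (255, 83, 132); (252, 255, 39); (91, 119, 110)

(130,194,144): 130²+144² = 37636 = 194² → right
(149,194,15): 15+149 ≤ 194, not a triangle
(231,222,47): 47²+222² = 51493 < 53361 = 231² → obtuse
(255,83,132): 83+132 ≤ 255, not a triangle
(252,255,39): 39²+252² = 65025 = 255² → right
(91,119,110): 91²+110² = 20381 > 14161 = 119² → acute
1 of the 6 is obtuse.

1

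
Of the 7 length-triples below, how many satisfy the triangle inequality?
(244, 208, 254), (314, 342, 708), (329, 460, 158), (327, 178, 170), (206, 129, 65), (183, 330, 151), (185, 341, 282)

(208,244,254): 208+244 > 254 → valid
(314,342,708): 314+342 ≤ 708 → not valid
(158,329,460): 158+329 > 460 → valid
(170,178,327): 170+178 > 327 → valid
(65,129,206): 65+129 ≤ 206 → not valid
(151,183,330): 151+183 > 330 → valid
(185,282,341): 185+282 > 341 → valid
5 of the 7 triples form a triangle.

5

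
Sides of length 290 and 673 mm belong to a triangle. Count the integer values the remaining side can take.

The third side lies in the open interval (383, 963).
Integers from 384 to 962 inclusive: 962 − 384 + 1 = 579.

579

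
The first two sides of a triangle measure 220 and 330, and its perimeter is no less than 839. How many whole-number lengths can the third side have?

261

Triangle inequality: 110 < x < 550. Perimeter ≥ 839 gives x ≥ 839 − 220 − 330 = 289.
So 289 ≤ x < 550; integers 289 through 549: 261 values.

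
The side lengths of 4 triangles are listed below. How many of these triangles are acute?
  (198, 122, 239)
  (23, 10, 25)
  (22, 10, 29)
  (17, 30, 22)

(198,122,239): 122²+198² = 54088 < 57121 = 239² → obtuse
(23,10,25): 10²+23² = 629 > 625 = 25² → acute
(22,10,29): 10²+22² = 584 < 841 = 29² → obtuse
(17,30,22): 17²+22² = 773 < 900 = 30² → obtuse
1 of the 4 is acute.

1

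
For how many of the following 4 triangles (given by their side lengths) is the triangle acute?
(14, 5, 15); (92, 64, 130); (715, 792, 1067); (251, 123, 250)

1

(14,5,15): 5²+14² = 221 < 225 = 15² → obtuse
(92,64,130): 64²+92² = 12560 < 16900 = 130² → obtuse
(715,792,1067): 715²+792² = 1138489 = 1067² → right
(251,123,250): 123²+250² = 77629 > 63001 = 251² → acute
1 of the 4 is acute.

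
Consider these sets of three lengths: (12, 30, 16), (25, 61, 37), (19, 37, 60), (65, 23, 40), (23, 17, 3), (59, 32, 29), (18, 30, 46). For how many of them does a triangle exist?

(12,16,30): 12+16 ≤ 30 → not valid
(25,37,61): 25+37 > 61 → valid
(19,37,60): 19+37 ≤ 60 → not valid
(23,40,65): 23+40 ≤ 65 → not valid
(3,17,23): 3+17 ≤ 23 → not valid
(29,32,59): 29+32 > 59 → valid
(18,30,46): 18+30 > 46 → valid
3 of the 7 triples form a triangle.

3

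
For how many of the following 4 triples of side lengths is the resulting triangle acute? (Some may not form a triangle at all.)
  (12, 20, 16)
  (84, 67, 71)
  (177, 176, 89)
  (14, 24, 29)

2

(12,20,16): 12²+16² = 400 = 20² → right
(84,67,71): 67²+71² = 9530 > 7056 = 84² → acute
(177,176,89): 89²+176² = 38897 > 31329 = 177² → acute
(14,24,29): 14²+24² = 772 < 841 = 29² → obtuse
2 of the 4 are acute.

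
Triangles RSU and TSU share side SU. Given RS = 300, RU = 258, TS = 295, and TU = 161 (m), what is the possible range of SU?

From triangle RSU: |300 − 258| < SU < 300 + 258, i.e. 42 < SU < 558.
From triangle TSU: 134 < SU < 456.
Both must hold, so SU lies in the intersection.

134 < SU < 456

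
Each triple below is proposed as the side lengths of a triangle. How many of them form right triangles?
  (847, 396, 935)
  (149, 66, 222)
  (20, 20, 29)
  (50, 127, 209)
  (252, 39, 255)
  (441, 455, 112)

(847,396,935): 396²+847² = 874225 = 935² → right
(149,66,222): 66+149 ≤ 222, not a triangle
(20,20,29): 20²+20² = 800 < 841 = 29² → obtuse
(50,127,209): 50+127 ≤ 209, not a triangle
(252,39,255): 39²+252² = 65025 = 255² → right
(441,455,112): 112²+441² = 207025 = 455² → right
3 of the 6 are right.

3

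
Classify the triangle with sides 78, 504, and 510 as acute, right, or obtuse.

Compare the square of the longest side to the sum of squares of the other two: 78² + 504² = 260100 = 510².

right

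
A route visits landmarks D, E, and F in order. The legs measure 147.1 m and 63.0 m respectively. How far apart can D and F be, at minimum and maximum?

By the triangle inequality, |147.1 − 63.0| ≤ DF ≤ 147.1 + 63.0.

84.1 ≤ DF ≤ 210.1 m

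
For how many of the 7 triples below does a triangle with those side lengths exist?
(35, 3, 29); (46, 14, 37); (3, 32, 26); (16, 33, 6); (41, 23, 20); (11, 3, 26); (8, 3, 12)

(3,29,35): 3+29 ≤ 35 → not valid
(14,37,46): 14+37 > 46 → valid
(3,26,32): 3+26 ≤ 32 → not valid
(6,16,33): 6+16 ≤ 33 → not valid
(20,23,41): 20+23 > 41 → valid
(3,11,26): 3+11 ≤ 26 → not valid
(3,8,12): 3+8 ≤ 12 → not valid
2 of the 7 triples form a triangle.

2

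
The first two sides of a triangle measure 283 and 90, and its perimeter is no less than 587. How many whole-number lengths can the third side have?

159

Triangle inequality: 193 < x < 373. Perimeter ≥ 587 gives x ≥ 587 − 283 − 90 = 214.
So 214 ≤ x < 373; integers 214 through 372: 159 values.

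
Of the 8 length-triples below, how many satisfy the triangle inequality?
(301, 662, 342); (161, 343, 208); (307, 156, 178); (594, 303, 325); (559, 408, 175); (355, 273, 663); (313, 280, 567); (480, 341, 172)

(301,342,662): 301+342 ≤ 662 → not valid
(161,208,343): 161+208 > 343 → valid
(156,178,307): 156+178 > 307 → valid
(303,325,594): 303+325 > 594 → valid
(175,408,559): 175+408 > 559 → valid
(273,355,663): 273+355 ≤ 663 → not valid
(280,313,567): 280+313 > 567 → valid
(172,341,480): 172+341 > 480 → valid
6 of the 8 triples form a triangle.

6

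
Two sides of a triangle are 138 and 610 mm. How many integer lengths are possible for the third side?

The third side lies in the open interval (472, 748).
Integers from 473 to 747 inclusive: 747 − 473 + 1 = 275.

275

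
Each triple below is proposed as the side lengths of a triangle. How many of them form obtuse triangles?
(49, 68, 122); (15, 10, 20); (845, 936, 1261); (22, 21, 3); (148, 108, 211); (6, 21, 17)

(49,68,122): 49+68 ≤ 122, not a triangle
(15,10,20): 10²+15² = 325 < 400 = 20² → obtuse
(845,936,1261): 845²+936² = 1590121 = 1261² → right
(22,21,3): 3²+21² = 450 < 484 = 22² → obtuse
(148,108,211): 108²+148² = 33568 < 44521 = 211² → obtuse
(6,21,17): 6²+17² = 325 < 441 = 21² → obtuse
4 of the 6 are obtuse.

4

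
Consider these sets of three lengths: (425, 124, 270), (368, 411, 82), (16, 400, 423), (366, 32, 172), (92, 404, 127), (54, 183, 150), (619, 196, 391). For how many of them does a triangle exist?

2

(124,270,425): 124+270 ≤ 425 → not valid
(82,368,411): 82+368 > 411 → valid
(16,400,423): 16+400 ≤ 423 → not valid
(32,172,366): 32+172 ≤ 366 → not valid
(92,127,404): 92+127 ≤ 404 → not valid
(54,150,183): 54+150 > 183 → valid
(196,391,619): 196+391 ≤ 619 → not valid
2 of the 7 triples form a triangle.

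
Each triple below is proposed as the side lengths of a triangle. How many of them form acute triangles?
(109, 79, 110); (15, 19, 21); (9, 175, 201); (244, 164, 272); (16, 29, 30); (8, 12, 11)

5

(109,79,110): 79²+109² = 18122 > 12100 = 110² → acute
(15,19,21): 15²+19² = 586 > 441 = 21² → acute
(9,175,201): 9+175 ≤ 201, not a triangle
(244,164,272): 164²+244² = 86432 > 73984 = 272² → acute
(16,29,30): 16²+29² = 1097 > 900 = 30² → acute
(8,12,11): 8²+11² = 185 > 144 = 12² → acute
5 of the 6 are acute.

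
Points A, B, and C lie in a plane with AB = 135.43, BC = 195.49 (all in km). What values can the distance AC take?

By the triangle inequality, |135.43 − 195.49| ≤ AC ≤ 135.43 + 195.49.

60.06 ≤ AC ≤ 330.92 km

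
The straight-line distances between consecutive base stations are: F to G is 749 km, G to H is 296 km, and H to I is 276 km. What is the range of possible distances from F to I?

177 ≤ FI ≤ 1321 km

The maximum is all hops collinear in one direction: 749 + 296 + 276 = 1321.
The longest hop is 749; the others sum to 572. Folding the others back against it leaves at least 749 − 572 = 177.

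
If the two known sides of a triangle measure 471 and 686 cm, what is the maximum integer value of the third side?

1156

The third side must be strictly less than 471 + 686 = 1157.
The largest integer below 1157 is 1156.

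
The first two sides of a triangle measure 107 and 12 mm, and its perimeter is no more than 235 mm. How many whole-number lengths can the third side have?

Triangle inequality: 95 < x < 119. Perimeter ≤ 235 gives x ≤ 235 − 107 − 12 = 116.
So 95 < x ≤ 116; integers 96 through 116: 21 values.

21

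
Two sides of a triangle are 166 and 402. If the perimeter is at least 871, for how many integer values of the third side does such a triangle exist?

Triangle inequality: 236 < x < 568. Perimeter ≥ 871 gives x ≥ 871 − 166 − 402 = 303.
So 303 ≤ x < 568; integers 303 through 567: 265 values.

265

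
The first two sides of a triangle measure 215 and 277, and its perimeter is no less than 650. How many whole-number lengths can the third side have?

334

Triangle inequality: 62 < x < 492. Perimeter ≥ 650 gives x ≥ 650 − 215 − 277 = 158.
So 158 ≤ x < 492; integers 158 through 491: 334 values.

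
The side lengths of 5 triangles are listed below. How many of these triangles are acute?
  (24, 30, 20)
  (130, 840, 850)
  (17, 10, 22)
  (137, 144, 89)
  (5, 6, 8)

(24,30,20): 20²+24² = 976 > 900 = 30² → acute
(130,840,850): 130²+840² = 722500 = 850² → right
(17,10,22): 10²+17² = 389 < 484 = 22² → obtuse
(137,144,89): 89²+137² = 26690 > 20736 = 144² → acute
(5,6,8): 5²+6² = 61 < 64 = 8² → obtuse
2 of the 5 are acute.

2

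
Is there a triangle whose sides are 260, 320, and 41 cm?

No

The longest side is 320, but the other two sum to only 301.
301 < 320, so the triangle inequality fails.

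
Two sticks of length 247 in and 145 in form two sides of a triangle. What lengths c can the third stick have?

By the triangle inequality, c must be less than 247 + 145 = 392 and greater than |247 − 145| = 102.

102 < c < 392 (in)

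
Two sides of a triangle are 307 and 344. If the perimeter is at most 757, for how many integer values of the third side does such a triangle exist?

Triangle inequality: 37 < x < 651. Perimeter ≤ 757 gives x ≤ 757 − 307 − 344 = 106.
So 37 < x ≤ 106; integers 38 through 106: 69 values.

69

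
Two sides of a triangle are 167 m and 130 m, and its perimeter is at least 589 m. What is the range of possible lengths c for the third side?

292 ≤ c < 297

Triangle inequality alone gives 37 < c < 297.
The perimeter condition gives c ≥ 589 − 167 − 130 = 292.
Intersecting the two: 292 ≤ c < 297.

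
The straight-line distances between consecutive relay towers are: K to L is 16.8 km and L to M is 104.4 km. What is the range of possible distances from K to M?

By the triangle inequality, |16.8 − 104.4| ≤ KM ≤ 16.8 + 104.4.

87.6 ≤ KM ≤ 121.2 km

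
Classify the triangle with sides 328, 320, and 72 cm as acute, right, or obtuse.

Compare the square of the longest side to the sum of squares of the other two: 72² + 320² = 107584 = 328².

right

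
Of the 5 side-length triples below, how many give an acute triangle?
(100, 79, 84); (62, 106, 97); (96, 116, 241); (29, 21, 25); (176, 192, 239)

4

(100,79,84): 79²+84² = 13297 > 10000 = 100² → acute
(62,106,97): 62²+97² = 13253 > 11236 = 106² → acute
(96,116,241): 96+116 ≤ 241, not a triangle
(29,21,25): 21²+25² = 1066 > 841 = 29² → acute
(176,192,239): 176²+192² = 67840 > 57121 = 239² → acute
4 of the 5 are acute.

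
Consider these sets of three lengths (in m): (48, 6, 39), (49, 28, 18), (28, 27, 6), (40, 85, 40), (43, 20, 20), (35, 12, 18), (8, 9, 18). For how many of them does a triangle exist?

1

(6,39,48): 6+39 ≤ 48 → not valid
(18,28,49): 18+28 ≤ 49 → not valid
(6,27,28): 6+27 > 28 → valid
(40,40,85): 40+40 ≤ 85 → not valid
(20,20,43): 20+20 ≤ 43 → not valid
(12,18,35): 12+18 ≤ 35 → not valid
(8,9,18): 8+9 ≤ 18 → not valid
1 of the 7 triples forms a triangle.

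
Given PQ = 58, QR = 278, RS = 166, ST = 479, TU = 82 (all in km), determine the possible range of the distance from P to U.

The maximum is all hops collinear in one direction: 58 + 278 + 166 + 479 + 82 = 1063.
The longest hop is 479; the others sum to 584. Since 479 ≤ 584, the path can fold back on itself completely, so the minimum distance is 0.

0 ≤ PU ≤ 1063 km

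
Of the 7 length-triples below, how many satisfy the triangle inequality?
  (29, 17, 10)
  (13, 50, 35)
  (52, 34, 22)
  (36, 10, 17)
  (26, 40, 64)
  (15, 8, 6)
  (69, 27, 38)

(10,17,29): 10+17 ≤ 29 → not valid
(13,35,50): 13+35 ≤ 50 → not valid
(22,34,52): 22+34 > 52 → valid
(10,17,36): 10+17 ≤ 36 → not valid
(26,40,64): 26+40 > 64 → valid
(6,8,15): 6+8 ≤ 15 → not valid
(27,38,69): 27+38 ≤ 69 → not valid
2 of the 7 triples form a triangle.

2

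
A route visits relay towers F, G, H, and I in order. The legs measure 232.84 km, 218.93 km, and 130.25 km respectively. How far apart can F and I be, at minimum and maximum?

0 ≤ FI ≤ 582.02 km

The maximum is all hops collinear in one direction: 232.84 + 218.93 + 130.25 = 582.02.
The longest hop is 232.84; the others sum to 349.18. Since 232.84 ≤ 349.18, the path can fold back on itself completely, so the minimum distance is 0.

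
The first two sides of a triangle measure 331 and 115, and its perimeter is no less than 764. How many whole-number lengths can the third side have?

Triangle inequality: 216 < x < 446. Perimeter ≥ 764 gives x ≥ 764 − 331 − 115 = 318.
So 318 ≤ x < 446; integers 318 through 445: 128 values.

128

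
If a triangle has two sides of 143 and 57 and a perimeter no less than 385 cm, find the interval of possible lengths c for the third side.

Triangle inequality alone gives 86 < c < 200.
The perimeter condition gives c ≥ 385 − 143 − 57 = 185.
Intersecting the two: 185 ≤ c < 200.

185 ≤ c < 200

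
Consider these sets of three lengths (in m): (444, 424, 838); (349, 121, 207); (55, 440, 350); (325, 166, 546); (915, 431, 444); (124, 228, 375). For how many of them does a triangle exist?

1

(424,444,838): 424+444 > 838 → valid
(121,207,349): 121+207 ≤ 349 → not valid
(55,350,440): 55+350 ≤ 440 → not valid
(166,325,546): 166+325 ≤ 546 → not valid
(431,444,915): 431+444 ≤ 915 → not valid
(124,228,375): 124+228 ≤ 375 → not valid
1 of the 6 triples forms a triangle.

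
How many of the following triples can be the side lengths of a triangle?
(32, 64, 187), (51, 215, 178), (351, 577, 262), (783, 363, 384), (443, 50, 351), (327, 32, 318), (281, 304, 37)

(32,64,187): 32+64 ≤ 187 → not valid
(51,178,215): 51+178 > 215 → valid
(262,351,577): 262+351 > 577 → valid
(363,384,783): 363+384 ≤ 783 → not valid
(50,351,443): 50+351 ≤ 443 → not valid
(32,318,327): 32+318 > 327 → valid
(37,281,304): 37+281 > 304 → valid
4 of the 7 triples form a triangle.

4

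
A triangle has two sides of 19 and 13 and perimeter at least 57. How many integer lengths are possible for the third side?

Triangle inequality: 6 < x < 32. Perimeter ≥ 57 gives x ≥ 57 − 19 − 13 = 25.
So 25 ≤ x < 32; integers 25 through 31: 7 values.

7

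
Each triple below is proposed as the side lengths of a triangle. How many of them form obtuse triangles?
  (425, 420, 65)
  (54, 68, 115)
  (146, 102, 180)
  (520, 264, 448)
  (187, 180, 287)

3

(425,420,65): 65²+420² = 180625 = 425² → right
(54,68,115): 54²+68² = 7540 < 13225 = 115² → obtuse
(146,102,180): 102²+146² = 31720 < 32400 = 180² → obtuse
(520,264,448): 264²+448² = 270400 = 520² → right
(187,180,287): 180²+187² = 67369 < 82369 = 287² → obtuse
3 of the 5 are obtuse.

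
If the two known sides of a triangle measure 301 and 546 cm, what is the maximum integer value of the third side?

The third side must be strictly less than 301 + 546 = 847.
The largest integer below 847 is 846.

846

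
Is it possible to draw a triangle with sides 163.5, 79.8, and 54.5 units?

No

The longest side is 163.5, but the other two sum to only 134.3.
134.3 < 163.5, so the triangle inequality fails.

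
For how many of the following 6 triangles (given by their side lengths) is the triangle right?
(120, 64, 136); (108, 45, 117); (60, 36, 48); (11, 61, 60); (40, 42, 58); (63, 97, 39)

5

(120,64,136): 64²+120² = 18496 = 136² → right
(108,45,117): 45²+108² = 13689 = 117² → right
(60,36,48): 36²+48² = 3600 = 60² → right
(11,61,60): 11²+60² = 3721 = 61² → right
(40,42,58): 40²+42² = 3364 = 58² → right
(63,97,39): 39²+63² = 5490 < 9409 = 97² → obtuse
5 of the 6 are right.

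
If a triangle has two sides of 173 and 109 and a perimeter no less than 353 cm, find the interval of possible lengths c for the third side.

71 ≤ c < 282 cm

Triangle inequality alone gives 64 < c < 282.
The perimeter condition gives c ≥ 353 − 173 − 109 = 71.
Intersecting the two: 71 ≤ c < 282.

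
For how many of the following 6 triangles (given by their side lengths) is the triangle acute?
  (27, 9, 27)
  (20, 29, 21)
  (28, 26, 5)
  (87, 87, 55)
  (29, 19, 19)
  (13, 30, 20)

(27,9,27): 9²+27² = 810 > 729 = 27² → acute
(20,29,21): 20²+21² = 841 = 29² → right
(28,26,5): 5²+26² = 701 < 784 = 28² → obtuse
(87,87,55): 55²+87² = 10594 > 7569 = 87² → acute
(29,19,19): 19²+19² = 722 < 841 = 29² → obtuse
(13,30,20): 13²+20² = 569 < 900 = 30² → obtuse
2 of the 6 are acute.

2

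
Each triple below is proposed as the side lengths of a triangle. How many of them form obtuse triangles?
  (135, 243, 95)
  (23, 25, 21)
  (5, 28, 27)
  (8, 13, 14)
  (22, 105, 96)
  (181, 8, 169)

2

(135,243,95): 95+135 ≤ 243, not a triangle
(23,25,21): 21²+23² = 970 > 625 = 25² → acute
(5,28,27): 5²+27² = 754 < 784 = 28² → obtuse
(8,13,14): 8²+13² = 233 > 196 = 14² → acute
(22,105,96): 22²+96² = 9700 < 11025 = 105² → obtuse
(181,8,169): 8+169 ≤ 181, not a triangle
2 of the 6 are obtuse.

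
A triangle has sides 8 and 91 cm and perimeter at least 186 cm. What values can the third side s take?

87 ≤ s < 99

Triangle inequality alone gives 83 < s < 99.
The perimeter condition gives s ≥ 186 − 8 − 91 = 87.
Intersecting the two: 87 ≤ s < 99.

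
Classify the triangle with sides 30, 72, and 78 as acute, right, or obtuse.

right

Compare the square of the longest side to the sum of squares of the other two: 30² + 72² = 6084 = 78².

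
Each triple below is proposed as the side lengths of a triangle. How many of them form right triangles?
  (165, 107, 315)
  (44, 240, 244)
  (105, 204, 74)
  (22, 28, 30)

1

(165,107,315): 107+165 ≤ 315, not a triangle
(44,240,244): 44²+240² = 59536 = 244² → right
(105,204,74): 74+105 ≤ 204, not a triangle
(22,28,30): 22²+28² = 1268 > 900 = 30² → acute
1 of the 4 is right.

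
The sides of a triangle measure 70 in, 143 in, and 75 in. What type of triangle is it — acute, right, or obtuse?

obtuse

Compare the square of the longest side to the sum of squares of the other two: 70² + 75² = 10525 < 20449 = 143².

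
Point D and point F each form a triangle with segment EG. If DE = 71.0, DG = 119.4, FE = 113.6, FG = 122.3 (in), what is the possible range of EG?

From triangle DEG: |71.0 − 119.4| < EG < 71.0 + 119.4, i.e. 48.4 < EG < 190.4.
From triangle FEG: 8.7 < EG < 235.9.
Both must hold, so EG lies in the intersection.

48.4 < EG < 190.4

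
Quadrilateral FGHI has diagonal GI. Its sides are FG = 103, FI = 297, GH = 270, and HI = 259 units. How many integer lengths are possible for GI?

205

From triangle FGI: 194 < GI < 400.
From triangle HGI: 11 < GI < 529.
Intersection: 194 < GI < 400, so integers 195 through 399: 205 values.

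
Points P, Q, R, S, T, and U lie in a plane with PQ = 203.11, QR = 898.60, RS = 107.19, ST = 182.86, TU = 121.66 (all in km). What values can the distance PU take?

283.78 ≤ PU ≤ 1513.42 km

The maximum is all hops collinear in one direction: 203.11 + 898.60 + 107.19 + 182.86 + 121.66 = 1513.42.
The longest hop is 898.60; the others sum to 614.82. Folding the others back against it leaves at least 898.60 − 614.82 = 283.78.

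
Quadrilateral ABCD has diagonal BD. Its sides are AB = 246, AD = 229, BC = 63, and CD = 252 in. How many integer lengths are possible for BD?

From triangle ABD: 17 < BD < 475.
From triangle CBD: 189 < BD < 315.
Intersection: 189 < BD < 315, so integers 190 through 314: 125 values.

125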